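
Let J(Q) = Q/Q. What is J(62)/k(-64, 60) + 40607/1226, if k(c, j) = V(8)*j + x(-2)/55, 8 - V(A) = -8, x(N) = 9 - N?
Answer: 194960337/5886026 ≈ 33.123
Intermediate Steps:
V(A) = 16 (V(A) = 8 - 1*(-8) = 8 + 8 = 16)
k(c, j) = ⅕ + 16*j (k(c, j) = 16*j + (9 - 1*(-2))/55 = 16*j + (9 + 2)*(1/55) = 16*j + 11*(1/55) = 16*j + ⅕ = ⅕ + 16*j)
J(Q) = 1
J(62)/k(-64, 60) + 40607/1226 = 1/(⅕ + 16*60) + 40607/1226 = 1/(⅕ + 960) + 40607*(1/1226) = 1/(4801/5) + 40607/1226 = 1*(5/4801) + 40607/1226 = 5/4801 + 40607/1226 = 194960337/5886026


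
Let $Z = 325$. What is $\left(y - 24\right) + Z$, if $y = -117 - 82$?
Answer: $102$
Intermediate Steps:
$y = -199$ ($y = -117 - 82 = -199$)
$\left(y - 24\right) + Z = \left(-199 - 24\right) + 325 = -223 + 325 = 102$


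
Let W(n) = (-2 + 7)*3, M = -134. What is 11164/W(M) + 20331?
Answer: 316129/15 ≈ 21075.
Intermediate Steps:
W(n) = 15 (W(n) = 5*3 = 15)
11164/W(M) + 20331 = 11164/15 + 20331 = 316129/15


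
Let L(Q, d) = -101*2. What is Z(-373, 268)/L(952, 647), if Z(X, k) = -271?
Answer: 271/202 ≈ 1.3416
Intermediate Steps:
L(Q, d) = -202
Z(-373, 268)/L(952, 647) = -271/(-202) = -271*(-1/202) = 271/202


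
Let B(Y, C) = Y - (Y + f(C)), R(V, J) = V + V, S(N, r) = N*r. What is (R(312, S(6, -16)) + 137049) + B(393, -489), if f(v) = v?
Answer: 138162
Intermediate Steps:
R(V, J) = 2*V
B(Y, C) = -C (B(Y, C) = Y - (Y + C) = Y - (C + Y) = Y + (-C - Y) = -C)
(R(312, S(6, -16)) + 137049) + B(393, -489) = (2*312 + 137049) - 1*(-489) = (624 + 137049) + 489 = 137673 + 489 = 138162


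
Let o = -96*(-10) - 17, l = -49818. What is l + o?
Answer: -48875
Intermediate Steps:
o = 943 (o = 960 - 17 = 943)
l + o = -49818 + 943 = -48875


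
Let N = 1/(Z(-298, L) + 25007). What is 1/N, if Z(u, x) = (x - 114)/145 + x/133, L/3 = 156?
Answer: 482374937/19285 ≈ 25013.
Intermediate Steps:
L = 468 (L = 3*156 = 468)
Z(u, x) = -114/145 + 278*x/19285 (Z(u, x) = (-114 + x)*(1/145) + x*(1/133) = (-114/145 + x/145) + x/133 = -114/145 + 278*x/19285)
N = 19285/482374937 (N = 1/((-114/145 + (278/19285)*468) + 25007) = 1/((-114/145 + 130104/19285) + 25007) = 1/(114942/19285 + 25007) = 1/(482374937/19285) = 19285/482374937 ≈ 3.9979e-5)
1/N = 1/(19285/482374937) = 482374937/19285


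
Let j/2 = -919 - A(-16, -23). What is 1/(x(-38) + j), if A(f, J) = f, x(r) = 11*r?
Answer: -1/2224 ≈ -0.00044964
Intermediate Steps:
j = -1806 (j = 2*(-919 - 1*(-16)) = 2*(-919 + 16) = 2*(-903) = -1806)
1/(x(-38) + j) = 1/(11*(-38) - 1806) = 1/(-418 - 1806) = 1/(-2224) = -1/2224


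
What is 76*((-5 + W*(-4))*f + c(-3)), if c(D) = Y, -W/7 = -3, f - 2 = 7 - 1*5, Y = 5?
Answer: -26676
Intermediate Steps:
f = 4 (f = 2 + (7 - 1*5) = 2 + (7 - 5) = 2 + 2 = 4)
W = 21 (W = -7*(-3) = 21)
c(D) = 5
76*((-5 + W*(-4))*f + c(-3)) = 76*((-5 + 21*(-4))*4 + 5) = 76*((-5 - 84)*4 + 5) = 76*(-89*4 + 5) = 76*(-356 + 5) = 76*(-351) = -26676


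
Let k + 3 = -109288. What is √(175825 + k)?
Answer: √66534 ≈ 257.94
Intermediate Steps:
k = -109291 (k = -3 - 109288 = -109291)
√(175825 + k) = √(175825 - 109291) = √66534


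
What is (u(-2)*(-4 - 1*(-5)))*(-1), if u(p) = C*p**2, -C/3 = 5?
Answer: 60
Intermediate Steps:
C = -15 (C = -3*5 = -15)
u(p) = -15*p**2
(u(-2)*(-4 - 1*(-5)))*(-1) = ((-15*(-2)**2)*(-4 - 1*(-5)))*(-1) = ((-15*4)*(-4 + 5))*(-1) = -60*1*(-1) = -60*(-1) = 60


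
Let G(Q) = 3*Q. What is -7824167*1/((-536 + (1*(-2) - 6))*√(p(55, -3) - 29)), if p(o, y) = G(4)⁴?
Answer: 7824167*√20707/11264608 ≈ 99.949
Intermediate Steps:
p(o, y) = 20736 (p(o, y) = (3*4)⁴ = 12⁴ = 20736)
-7824167*1/((-536 + (1*(-2) - 6))*√(p(55, -3) - 29)) = -7824167*1/((-536 + (1*(-2) - 6))*√(20736 - 29)) = -7824167*√20707/(20707*(-536 + (-2 - 6))) = -7824167*√20707/(20707*(-536 - 8)) = -7824167*(-√20707/11264608) = -(-7824167)*√20707/11264608 = 7824167*√20707/11264608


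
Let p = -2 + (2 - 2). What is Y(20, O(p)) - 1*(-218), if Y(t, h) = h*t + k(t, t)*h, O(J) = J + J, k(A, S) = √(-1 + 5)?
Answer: 130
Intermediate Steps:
k(A, S) = 2 (k(A, S) = √4 = 2)
p = -2 (p = -2 + 0 = -2)
O(J) = 2*J
Y(t, h) = 2*h + h*t (Y(t, h) = h*t + 2*h = 2*h + h*t)
Y(20, O(p)) - 1*(-218) = (2*(-2))*(2 + 20) - 1*(-218) = -4*22 + 218 = -88 + 218 = 130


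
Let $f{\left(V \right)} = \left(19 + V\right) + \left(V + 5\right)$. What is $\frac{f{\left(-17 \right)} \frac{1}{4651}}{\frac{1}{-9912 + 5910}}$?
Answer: $\frac{40020}{4651} \approx 8.6046$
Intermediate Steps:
$f{\left(V \right)} = 24 + 2 V$ ($f{\left(V \right)} = \left(19 + V\right) + \left(5 + V\right) = 24 + 2 V$)
$\frac{f{\left(-17 \right)} \frac{1}{4651}}{\frac{1}{-9912 + 5910}} = \frac{\left(24 + 2 \left(-17\right)\right) \frac{1}{4651}}{\frac{1}{-9912 + 5910}} = \frac{\left(24 - 34\right) \frac{1}{4651}}{\frac{1}{-4002}} = \frac{\left(-10\right) \frac{1}{4651}}{- \frac{1}{4002}} = \left(- \frac{10}{4651}\right) \left(-4002\right) = \frac{40020}{4651}$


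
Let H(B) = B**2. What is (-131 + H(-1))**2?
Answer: 16900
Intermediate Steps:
(-131 + H(-1))**2 = (-131 + (-1)**2)**2 = (-131 + 1)**2 = (-130)**2 = 16900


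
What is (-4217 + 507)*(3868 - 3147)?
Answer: -2674910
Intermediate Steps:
(-4217 + 507)*(3868 - 3147) = -3710*721 = -2674910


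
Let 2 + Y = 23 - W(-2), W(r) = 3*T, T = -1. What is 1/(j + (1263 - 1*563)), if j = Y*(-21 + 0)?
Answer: 1/196 ≈ 0.0051020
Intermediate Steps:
W(r) = -3 (W(r) = 3*(-1) = -3)
Y = 24 (Y = -2 + (23 - 1*(-3)) = -2 + (23 + 3) = -2 + 26 = 24)
j = -504 (j = 24*(-21 + 0) = 24*(-21) = -504)
1/(j + (1263 - 1*563)) = 1/(-504 + (1263 - 1*563)) = 1/(-504 + (1263 - 563)) = 1/(-504 + 700) = 1/196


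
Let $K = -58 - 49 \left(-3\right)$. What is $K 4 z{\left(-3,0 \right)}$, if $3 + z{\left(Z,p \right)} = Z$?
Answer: $-2136$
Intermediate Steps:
$z{\left(Z,p \right)} = -3 + Z$
$K = 89$ ($K = -58 - -147 = -58 + 147 = 89$)
$K 4 z{\left(-3,0 \right)} = 89 \cdot 4 \left(-3 - 3\right) = 89 \cdot 4 \left(-6\right) = 89 \left(-24\right) = -2136$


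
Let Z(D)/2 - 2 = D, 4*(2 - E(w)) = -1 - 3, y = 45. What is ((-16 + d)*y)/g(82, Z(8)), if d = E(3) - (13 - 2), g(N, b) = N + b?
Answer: -180/17 ≈ -10.588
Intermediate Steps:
E(w) = 3 (E(w) = 2 - (-1 - 3)/4 = 2 - 1/4*(-4) = 2 + 1 = 3)
Z(D) = 4 + 2*D
d = -8 (d = 3 - (13 - 2) = 3 - 1*11 = 3 - 11 = -8)
((-16 + d)*y)/g(82, Z(8)) = ((-16 - 8)*45)/(82 + (4 + 2*8)) = (-24*45)/(82 + (4 + 16)) = -1080/(82 + 20) = -1080/102 = -1080*1/102 = -180/17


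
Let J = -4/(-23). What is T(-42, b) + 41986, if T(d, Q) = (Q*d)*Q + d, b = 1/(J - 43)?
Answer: 40695095182/970225 ≈ 41944.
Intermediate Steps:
J = 4/23 (J = -4*(-1/23) = 4/23 ≈ 0.17391)
b = -23/985 (b = 1/(4/23 - 43) = 1/(-985/23) = -23/985 ≈ -0.023350)
T(d, Q) = d + d*Q² (T(d, Q) = d*Q² + d = d + d*Q²)
T(-42, b) + 41986 = -42*(1 + (-23/985)²) + 41986 = -42*(1 + 529/970225) + 41986 = -42*970754/970225 + 41986 = -40771668/970225 + 41986 = 40695095182/970225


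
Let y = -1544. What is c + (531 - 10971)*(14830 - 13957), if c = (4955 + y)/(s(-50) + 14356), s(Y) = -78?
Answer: -130131401949/14278 ≈ -9.1141e+6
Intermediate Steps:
c = 3411/14278 (c = (4955 - 1544)/(-78 + 14356) = 3411/14278 ≈ 0.23890)
c + (531 - 10971)*(14830 - 13957) = 3411/14278 + (531 - 10971)*(14830 - 13957) = 3411/14278 - 10440*873 = 3411/14278 - 9114120 = -130131401949/14278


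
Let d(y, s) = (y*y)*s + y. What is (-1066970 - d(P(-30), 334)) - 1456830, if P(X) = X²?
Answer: -273064700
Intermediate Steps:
d(y, s) = y + s*y² (d(y, s) = y²*s + y = s*y² + y = y + s*y²)
(-1066970 - d(P(-30), 334)) - 1456830 = (-1066970 - (-30)²*(1 + 334*(-30)²)) - 1456830 = (-1066970 - 900*(1 + 334*900)) - 1456830 = (-1066970 - 900*(1 + 300600)) - 1456830 = (-1066970 - 900*300601) - 1456830 = (-1066970 - 1*270540900) - 1456830 = (-1066970 - 270540900) - 1456830 = -271607870 - 1456830 = -273064700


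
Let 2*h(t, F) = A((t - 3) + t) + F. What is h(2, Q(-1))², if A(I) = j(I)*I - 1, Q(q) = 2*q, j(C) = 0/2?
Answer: 9/4 ≈ 2.2500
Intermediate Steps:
j(C) = 0 (j(C) = 0*(½) = 0)
A(I) = -1 (A(I) = 0*I - 1 = 0 - 1 = -1)
h(t, F) = -½ + F/2 (h(t, F) = (-1 + F)/2 = -½ + F/2)
h(2, Q(-1))² = (-½ + (2*(-1))/2)² = (-½ + (½)*(-2))² = (-½ - 1)² = (-3/2)² = 9/4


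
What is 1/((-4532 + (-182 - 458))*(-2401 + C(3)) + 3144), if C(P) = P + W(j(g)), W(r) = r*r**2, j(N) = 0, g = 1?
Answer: 1/12405600 ≈ 8.0609e-8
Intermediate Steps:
W(r) = r**3
C(P) = P (C(P) = P + 0**3 = P + 0 = P)
1/((-4532 + (-182 - 458))*(-2401 + C(3)) + 3144) = 1/((-4532 + (-182 - 458))*(-2401 + 3) + 3144) = 1/((-4532 - 640)*(-2398) + 3144) = 1/(-5172*(-2398) + 3144) = 1/(12402456 + 3144) = 1/12405600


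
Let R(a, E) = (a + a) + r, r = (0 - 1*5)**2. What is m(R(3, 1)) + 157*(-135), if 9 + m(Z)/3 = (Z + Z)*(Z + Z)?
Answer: -9690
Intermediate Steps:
r = 25 (r = (0 - 5)**2 = (-5)**2 = 25)
R(a, E) = 25 + 2*a (R(a, E) = (a + a) + 25 = 2*a + 25 = 25 + 2*a)
m(Z) = -27 + 12*Z**2 (m(Z) = -27 + 3*((Z + Z)*(Z + Z)) = -27 + 3*((2*Z)*(2*Z)) = -27 + 3*(4*Z**2) = -27 + 12*Z**2)
m(R(3, 1)) + 157*(-135) = (-27 + 12*(25 + 2*3)**2) + 157*(-135) = (-27 + 12*(25 + 6)**2) - 21195 = (-27 + 12*31**2) - 21195 = (-27 + 12*961) - 21195 = (-27 + 11532) - 21195 = 11505 - 21195 = -9690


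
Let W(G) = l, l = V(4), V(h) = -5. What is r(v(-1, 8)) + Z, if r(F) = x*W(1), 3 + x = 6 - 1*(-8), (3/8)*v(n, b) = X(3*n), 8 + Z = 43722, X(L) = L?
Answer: 43659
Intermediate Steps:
l = -5
Z = 43714 (Z = -8 + 43722 = 43714)
W(G) = -5
v(n, b) = 8*n (v(n, b) = 8*(3*n)/3 = 8*n)
x = 11 (x = -3 + (6 - 1*(-8)) = -3 + (6 + 8) = -3 + 14 = 11)
r(F) = -55 (r(F) = 11*(-5) = -55)
r(v(-1, 8)) + Z = -55 + 43714 = 43659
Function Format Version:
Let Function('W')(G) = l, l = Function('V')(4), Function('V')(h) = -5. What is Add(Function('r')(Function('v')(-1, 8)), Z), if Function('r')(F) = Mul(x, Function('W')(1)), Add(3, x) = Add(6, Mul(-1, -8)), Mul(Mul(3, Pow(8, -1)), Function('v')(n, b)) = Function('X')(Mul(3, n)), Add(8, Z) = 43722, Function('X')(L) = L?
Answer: 43659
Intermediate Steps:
l = -5
Z = 43714 (Z = Add(-8, 43722) = 43714)
Function('W')(G) = -5
Function('v')(n, b) = Mul(8, n) (Function('v')(n, b) = Mul(Rational(8, 3), Mul(3, n)) = Mul(8, n))
x = 11 (x = Add(-3, Add(6, Mul(-1, -8))) = Add(-3, Add(6, 8)) = Add(-3, 14) = 11)
Function('r')(F) = -55 (Function('r')(F) = Mul(11, -5) = -55)
Add(Function('r')(Function('v')(-1, 8)), Z) = Add(-55, 43714) = 43659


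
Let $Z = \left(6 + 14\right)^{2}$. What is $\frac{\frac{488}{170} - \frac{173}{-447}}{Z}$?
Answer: $\frac{123773}{15198000} \approx 0.008144$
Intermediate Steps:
$Z = 400$ ($Z = 20^{2} = 400$)
$\frac{\frac{488}{170} - \frac{173}{-447}}{Z} = \frac{\frac{488}{170} - \frac{173}{-447}}{400} = \left(488 \cdot \frac{1}{170} - - \frac{173}{447}\right) \frac{1}{400} = \left(\frac{244}{85} + \frac{173}{447}\right) \frac{1}{400} = \frac{123773}{37995} \cdot \frac{1}{400} = \frac{123773}{15198000}$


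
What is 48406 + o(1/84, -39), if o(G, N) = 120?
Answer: 48526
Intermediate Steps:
48406 + o(1/84, -39) = 48406 + 120 = 48526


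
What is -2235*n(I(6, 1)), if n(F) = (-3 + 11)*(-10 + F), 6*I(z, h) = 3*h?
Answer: 169860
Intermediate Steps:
I(z, h) = h/2 (I(z, h) = (3*h)/6 = h/2)
n(F) = -80 + 8*F (n(F) = 8*(-10 + F) = -80 + 8*F)
-2235*n(I(6, 1)) = -2235*(-80 + 8*((½)*1)) = -2235*(-80 + 8*(½)) = -2235*(-80 + 4) = -2235*(-76) = 169860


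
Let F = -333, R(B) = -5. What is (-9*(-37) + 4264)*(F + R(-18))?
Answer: -1553786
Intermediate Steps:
(-9*(-37) + 4264)*(F + R(-18)) = (-9*(-37) + 4264)*(-333 - 5) = (333 + 4264)*(-338) = 4597*(-338) = -1553786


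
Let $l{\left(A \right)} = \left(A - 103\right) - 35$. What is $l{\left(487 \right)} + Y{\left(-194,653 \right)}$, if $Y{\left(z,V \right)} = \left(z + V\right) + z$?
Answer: $614$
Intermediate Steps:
$Y{\left(z,V \right)} = V + 2 z$ ($Y{\left(z,V \right)} = \left(V + z\right) + z = V + 2 z$)
$l{\left(A \right)} = -138 + A$ ($l{\left(A \right)} = \left(-103 + A\right) - 35 = -138 + A$)
$l{\left(487 \right)} + Y{\left(-194,653 \right)} = \left(-138 + 487\right) + \left(653 + 2 \left(-194\right)\right) = 349 + \left(653 - 388\right) = 349 + 265 = 614$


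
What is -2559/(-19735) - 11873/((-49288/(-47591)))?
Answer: -11151095027113/972698680 ≈ -11464.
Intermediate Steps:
-2559/(-19735) - 11873/((-49288/(-47591))) = -2559*(-1/19735) - 11873/((-49288*(-1/47591))) = 2559/19735 - 11873/49288/47591 = 2559/19735 - 11873*47591/49288 = 2559/19735 - 565047943/49288 = -11151095027113/972698680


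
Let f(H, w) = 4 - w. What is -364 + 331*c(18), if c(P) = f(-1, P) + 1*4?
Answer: -3674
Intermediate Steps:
c(P) = 8 - P (c(P) = (4 - P) + 1*4 = (4 - P) + 4 = 8 - P)
-364 + 331*c(18) = -364 + 331*(8 - 1*18) = -364 + 331*(8 - 18) = -364 + 331*(-10) = -364 - 3310 = -3674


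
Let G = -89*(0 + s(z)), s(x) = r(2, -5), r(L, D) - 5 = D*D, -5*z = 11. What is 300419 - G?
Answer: 303089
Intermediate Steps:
z = -11/5 (z = -⅕*11 = -11/5 ≈ -2.2000)
r(L, D) = 5 + D² (r(L, D) = 5 + D*D = 5 + D²)
s(x) = 30 (s(x) = 5 + (-5)² = 5 + 25 = 30)
G = -2670 (G = -89*(0 + 30) = -89*30 = -2670)
300419 - G = 300419 - 1*(-2670) = 300419 + 2670 = 303089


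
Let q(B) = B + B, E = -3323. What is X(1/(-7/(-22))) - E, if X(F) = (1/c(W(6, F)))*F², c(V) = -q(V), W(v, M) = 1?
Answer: 162585/49 ≈ 3318.1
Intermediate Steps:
q(B) = 2*B
c(V) = -2*V
X(F) = -F²/2 (X(F) = (1/(-2*1))*F² = (1/(-2))*F² = (1*(-½))*F² = -F²/2)
X(1/(-7/(-22))) - E = -(1/(-7/(-22)))²/2 - 1*(-3323) = -(1/(-7*(-1/22)))²/2 + 3323 = -(1/(7/22))²/2 + 3323 = -(22/7)²/2 + 3323 = -½*484/49 + 3323 = -242/49 + 3323 = 162585/49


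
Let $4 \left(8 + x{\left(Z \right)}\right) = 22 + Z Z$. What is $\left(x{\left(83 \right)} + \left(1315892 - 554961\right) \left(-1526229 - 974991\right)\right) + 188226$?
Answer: $- \frac{7613022583497}{4} \approx -1.9033 \cdot 10^{12}$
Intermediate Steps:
$x{\left(Z \right)} = - \frac{5}{2} + \frac{Z^{2}}{4}$ ($x{\left(Z \right)} = -8 + \frac{22 + Z Z}{4} = -8 + \frac{22 + Z^{2}}{4} = -8 + \left(\frac{11}{2} + \frac{Z^{2}}{4}\right) = - \frac{5}{2} + \frac{Z^{2}}{4}$)
$\left(x{\left(83 \right)} + \left(1315892 - 554961\right) \left(-1526229 - 974991\right)\right) + 188226 = \left(\left(- \frac{5}{2} + \frac{83^{2}}{4}\right) + \left(1315892 - 554961\right) \left(-1526229 - 974991\right)\right) + 188226 = \left(\left(- \frac{5}{2} + \frac{1}{4} \cdot 6889\right) + 760931 \left(-2501220\right)\right) + 188226 = \left(\left(- \frac{5}{2} + \frac{6889}{4}\right) - 1903255835820\right) + 188226 = \left(\frac{6879}{4} - 1903255835820\right) + 188226 = - \frac{7613023336401}{4} + 188226 = - \frac{7613022583497}{4}$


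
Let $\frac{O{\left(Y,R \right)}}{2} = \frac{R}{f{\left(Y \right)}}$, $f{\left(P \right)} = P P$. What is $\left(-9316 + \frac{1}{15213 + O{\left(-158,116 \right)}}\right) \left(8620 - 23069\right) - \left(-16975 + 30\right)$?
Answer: $\frac{12781777368316930}{94944391} \approx 1.3462 \cdot 10^{8}$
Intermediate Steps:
$f{\left(P \right)} = P^{2}$
$O{\left(Y,R \right)} = \frac{2 R}{Y^{2}}$ ($O{\left(Y,R \right)} = 2 \frac{R}{Y^{2}} = \frac{2 R}{Y^{2}}$)
$\left(-9316 + \frac{1}{15213 + O{\left(-158,116 \right)}}\right) \left(8620 - 23069\right) - \left(-16975 + 30\right) = \left(-9316 + \frac{1}{15213 + 2 \cdot 116 \cdot \frac{1}{24964}}\right) \left(8620 - 23069\right) - \left(-16975 + 30\right) = \left(-9316 + \frac{1}{15213 + 2 \cdot 116 \cdot \frac{1}{24964}}\right) \left(-14449\right) - -16945 = \left(-9316 + \frac{1}{15213 + \frac{58}{6241}}\right) \left(-14449\right) + 16945 = \left(-9316 + \frac{1}{\frac{94944391}{6241}}\right) \left(-14449\right) + 16945 = \left(-9316 + \frac{6241}{94944391}\right) \left(-14449\right) + 16945 = \left(- \frac{884501940315}{94944391}\right) \left(-14449\right) + 16945 = \frac{12780168535611435}{94944391} + 16945 = \frac{12781777368316930}{94944391}$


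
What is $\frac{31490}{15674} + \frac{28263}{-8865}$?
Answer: $- \frac{27305902}{23158335} \approx -1.1791$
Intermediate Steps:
$\frac{31490}{15674} + \frac{28263}{-8865} = 31490 \cdot \frac{1}{15674} + 28263 \left(- \frac{1}{8865}\right) = \frac{15745}{7837} - \frac{9421}{2955} = - \frac{27305902}{23158335}$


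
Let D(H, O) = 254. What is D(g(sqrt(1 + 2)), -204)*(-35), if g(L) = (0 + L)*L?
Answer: -8890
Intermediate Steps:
g(L) = L**2 (g(L) = L*L = L**2)
D(g(sqrt(1 + 2)), -204)*(-35) = 254*(-35) = -8890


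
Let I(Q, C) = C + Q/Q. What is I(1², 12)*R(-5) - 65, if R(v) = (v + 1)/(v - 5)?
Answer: -299/5 ≈ -59.800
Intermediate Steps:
I(Q, C) = 1 + C (I(Q, C) = C + 1 = 1 + C)
R(v) = (1 + v)/(-5 + v)
I(1², 12)*R(-5) - 65 = (1 + 12)*((1 - 5)/(-5 - 5)) - 65 = 13*(-4/(-10)) - 65 = 13*(-⅒*(-4)) - 65 = 13*(⅖) - 65 = 26/5 - 65 = -299/5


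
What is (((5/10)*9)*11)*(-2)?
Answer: -99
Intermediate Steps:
(((5/10)*9)*11)*(-2) = (((5*(⅒))*9)*11)*(-2) = (((½)*9)*11)*(-2) = ((9/2)*11)*(-2) = (99/2)*(-2) = -99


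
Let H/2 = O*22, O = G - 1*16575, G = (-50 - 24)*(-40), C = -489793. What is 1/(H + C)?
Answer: -1/1088853 ≈ -9.1840e-7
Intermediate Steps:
G = 2960 (G = -74*(-40) = 2960)
O = -13615 (O = 2960 - 1*16575 = 2960 - 16575 = -13615)
H = -599060 (H = 2*(-13615*22) = 2*(-299530) = -599060)
1/(H + C) = 1/(-599060 - 489793) = 1/(-1088853) = -1/1088853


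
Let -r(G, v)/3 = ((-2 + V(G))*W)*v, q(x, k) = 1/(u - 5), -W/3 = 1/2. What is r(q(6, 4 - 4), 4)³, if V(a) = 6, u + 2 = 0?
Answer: 373248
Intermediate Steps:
u = -2 (u = -2 + 0 = -2)
W = -3/2 ≈ -1.5000
q(x, k) = -⅐ (q(x, k) = 1/(-2 - 5) = 1/(-7) = -⅐)
r(G, v) = 18*v (r(G, v) = -3*(-2 + 6)*(-3/2)*v = -3*4*(-3/2)*v = -(-18)*v = 18*v)
r(q(6, 4 - 4), 4)³ = (18*4)³ = 72³ = 373248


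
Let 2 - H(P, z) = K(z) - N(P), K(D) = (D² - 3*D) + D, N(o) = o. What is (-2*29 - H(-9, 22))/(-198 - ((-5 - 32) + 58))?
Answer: -389/219 ≈ -1.7763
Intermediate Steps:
K(D) = D² - 2*D
H(P, z) = 2 + P - z*(-2 + z) (H(P, z) = 2 - (z*(-2 + z) - P) = 2 - (-P + z*(-2 + z)) = 2 + (P - z*(-2 + z)) = 2 + P - z*(-2 + z))
(-2*29 - H(-9, 22))/(-198 - ((-5 - 32) + 58)) = (-2*29 - (2 - 9 - 1*22*(-2 + 22)))/(-198 - ((-5 - 32) + 58)) = (-58 - (2 - 9 - 1*22*20))/(-198 - (-37 + 58)) = (-58 - (2 - 9 - 440))/(-198 - 1*21) = (-58 - 1*(-447))/(-198 - 21) = (-58 + 447)/(-219) = 389*(-1/219) = -389/219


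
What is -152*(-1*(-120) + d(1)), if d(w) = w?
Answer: -18392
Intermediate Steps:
-152*(-1*(-120) + d(1)) = -152*(-1*(-120) + 1) = -152*(120 + 1) = -152*121 = -18392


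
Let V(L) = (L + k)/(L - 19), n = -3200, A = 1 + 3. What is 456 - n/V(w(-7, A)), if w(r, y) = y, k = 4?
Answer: -5544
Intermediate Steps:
A = 4
V(L) = (4 + L)/(-19 + L) (V(L) = (L + 4)/(L - 19) = (4 + L)/(-19 + L))
456 - n/V(w(-7, A)) = 456 - (-3200)/((4 + 4)/(-19 + 4)) = 456 - (-3200)/(8/(-15)) = 456 - (-3200)/((-1/15*8)) = 456 - (-3200)/(-8/15) = 456 - (-3200)*(-15)/8 = 456 - 1*6000 = 456 - 6000 = -5544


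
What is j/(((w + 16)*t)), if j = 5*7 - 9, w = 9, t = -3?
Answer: -26/75 ≈ -0.34667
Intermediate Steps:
j = 26 (j = 35 - 9 = 26)
j/(((w + 16)*t)) = 26/(((9 + 16)*(-3))) = 26/((25*(-3))) = 26/(-75) = 26*(-1/75) = -26/75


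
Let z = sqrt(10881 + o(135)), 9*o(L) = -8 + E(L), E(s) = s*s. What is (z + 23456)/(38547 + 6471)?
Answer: 11728/22509 + sqrt(116146)/135054 ≈ 0.52356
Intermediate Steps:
E(s) = s**2
o(L) = -8/9 + L**2/9 (o(L) = (-8 + L**2)/9 = -8/9 + L**2/9)
z = sqrt(116146)/3 (z = sqrt(10881 + (-8/9 + (1/9)*135**2)) = sqrt(10881 + (-8/9 + (1/9)*18225)) = sqrt(10881 + (-8/9 + 2025)) = sqrt(10881 + 18217/9) = sqrt(116146/9) = sqrt(116146)/3 ≈ 113.60)
(z + 23456)/(38547 + 6471) = (sqrt(116146)/3 + 23456)/(38547 + 6471) = (23456 + sqrt(116146)/3)/45018 = (23456 + sqrt(116146)/3)*(1/45018) = 11728/22509 + sqrt(116146)/135054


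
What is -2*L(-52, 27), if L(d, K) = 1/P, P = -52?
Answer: 1/26 ≈ 0.038462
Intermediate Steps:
L(d, K) = -1/52 (L(d, K) = 1/(-52) = -1/52)
-2*L(-52, 27) = -2*(-1/52) = 1/26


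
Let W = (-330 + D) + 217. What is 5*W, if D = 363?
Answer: 1250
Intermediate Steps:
W = 250 (W = (-330 + 363) + 217 = 33 + 217 = 250)
5*W = 5*250 = 1250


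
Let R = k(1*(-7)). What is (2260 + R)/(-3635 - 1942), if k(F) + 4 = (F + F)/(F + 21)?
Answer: -205/507 ≈ -0.40434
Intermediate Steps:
k(F) = -4 + 2*F/(21 + F) (k(F) = -4 + (F + F)/(F + 21) = -4 + (2*F)/(21 + F) = -4 + 2*F/(21 + F))
R = -5 (R = 2*(-42 - (-7))/(21 + 1*(-7)) = 2*(-42 - 1*(-7))/(21 - 7) = 2*(-42 + 7)/14 = 2*(1/14)*(-35) = -5)
(2260 + R)/(-3635 - 1942) = (2260 - 5)/(-3635 - 1942) = 2255/(-5577) = 2255*(-1/5577) = -205/507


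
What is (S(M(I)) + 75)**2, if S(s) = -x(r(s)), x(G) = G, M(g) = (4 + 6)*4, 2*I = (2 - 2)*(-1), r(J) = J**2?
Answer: 2325625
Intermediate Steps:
I = 0 (I = ((2 - 2)*(-1))/2 = (0*(-1))/2 = (1/2)*0 = 0)
M(g) = 40 (M(g) = 10*4 = 40)
S(s) = -s**2
(S(M(I)) + 75)**2 = (-1*40**2 + 75)**2 = (-1*1600 + 75)**2 = (-1600 + 75)**2 = (-1525)**2 = 2325625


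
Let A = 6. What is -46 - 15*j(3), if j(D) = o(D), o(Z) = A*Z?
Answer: -316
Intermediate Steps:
o(Z) = 6*Z
j(D) = 6*D
-46 - 15*j(3) = -46 - 90*3 = -46 - 15*18 = -46 - 270 = -316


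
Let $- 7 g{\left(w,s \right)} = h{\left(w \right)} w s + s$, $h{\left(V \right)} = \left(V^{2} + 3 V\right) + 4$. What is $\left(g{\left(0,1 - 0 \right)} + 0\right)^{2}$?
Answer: $\frac{1}{49} \approx 0.020408$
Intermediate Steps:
$h{\left(V \right)} = 4 + V^{2} + 3 V$
$g{\left(w,s \right)} = - \frac{s}{7} - \frac{s w \left(4 + w^{2} + 3 w\right)}{7}$ ($g{\left(w,s \right)} = - \frac{\left(4 + w^{2} + 3 w\right) w s + s}{7} = - \frac{w \left(4 + w^{2} + 3 w\right) s + s}{7} = - \frac{s w \left(4 + w^{2} + 3 w\right) + s}{7} = - \frac{s + s w \left(4 + w^{2} + 3 w\right)}{7} = - \frac{s}{7} - \frac{s w \left(4 + w^{2} + 3 w\right)}{7}$)
$\left(g{\left(0,1 - 0 \right)} + 0\right)^{2} = \left(- \frac{\left(1 - 0\right) \left(1 + 0 \left(4 + 0^{2} + 3 \cdot 0\right)\right)}{7} + 0\right)^{2} = \left(- \frac{\left(1 + 0\right) \left(1 + 0 \left(4 + 0 + 0\right)\right)}{7} + 0\right)^{2} = \left(\left(- \frac{1}{7}\right) 1 \left(1 + 0 \cdot 4\right) + 0\right)^{2} = \left(\left(- \frac{1}{7}\right) 1 \left(1 + 0\right) + 0\right)^{2} = \left(\left(- \frac{1}{7}\right) 1 \cdot 1 + 0\right)^{2} = \left(- \frac{1}{7} + 0\right)^{2} = \left(- \frac{1}{7}\right)^{2} = \frac{1}{49}$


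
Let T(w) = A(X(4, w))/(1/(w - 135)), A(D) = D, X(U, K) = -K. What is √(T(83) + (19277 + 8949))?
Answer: √32542 ≈ 180.39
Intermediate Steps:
T(w) = -w*(-135 + w) (T(w) = (-w)/(1/(w - 135)) = (-w)/(1/(-135 + w)) = (-w)*(-135 + w) = -w*(-135 + w))
√(T(83) + (19277 + 8949)) = √(83*(135 - 1*83) + (19277 + 8949)) = √(83*(135 - 83) + 28226) = √(83*52 + 28226) = √(4316 + 28226) = √32542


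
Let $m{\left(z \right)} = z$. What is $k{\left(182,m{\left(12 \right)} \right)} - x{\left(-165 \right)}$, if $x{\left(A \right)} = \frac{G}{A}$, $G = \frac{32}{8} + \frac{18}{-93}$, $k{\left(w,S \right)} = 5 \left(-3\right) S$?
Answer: $- \frac{920582}{5115} \approx -179.98$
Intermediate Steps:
$k{\left(w,S \right)} = - 15 S$
$G = \frac{118}{31}$ ($G = 32 \cdot \frac{1}{8} + 18 \left(- \frac{1}{93}\right) = 4 - \frac{6}{31} = \frac{118}{31} \approx 3.8064$)
$x{\left(A \right)} = \frac{118}{31 A}$
$k{\left(182,m{\left(12 \right)} \right)} - x{\left(-165 \right)} = \left(-15\right) 12 - \frac{118}{31 \left(-165\right)} = -180 - \frac{118}{31} \left(- \frac{1}{165}\right) = -180 - - \frac{118}{5115} = -180 + \frac{118}{5115} = - \frac{920582}{5115}$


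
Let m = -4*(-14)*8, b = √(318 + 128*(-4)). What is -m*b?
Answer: -448*I*√194 ≈ -6239.9*I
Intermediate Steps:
b = I*√194 (b = √(318 - 512) = √(-194) = I*√194 ≈ 13.928*I)
m = 448 (m = 56*8 = 448)
-m*b = -448*I*√194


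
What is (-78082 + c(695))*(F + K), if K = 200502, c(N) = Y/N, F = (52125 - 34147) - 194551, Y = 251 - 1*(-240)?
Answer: -1298543054571/695 ≈ -1.8684e+9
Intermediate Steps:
Y = 491 (Y = 251 + 240 = 491)
F = -176573 (F = 17978 - 194551 = -176573)
c(N) = 491/N
(-78082 + c(695))*(F + K) = (-78082 + 491/695)*(-176573 + 200502) = (-78082 + 491*(1/695))*23929 = (-78082 + 491/695)*23929 = -54266499/695*23929 = -1298543054571/695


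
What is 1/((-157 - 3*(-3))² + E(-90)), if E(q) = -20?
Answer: 1/21884 ≈ 4.5695e-5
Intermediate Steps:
1/((-157 - 3*(-3))² + E(-90)) = 1/((-157 - 3*(-3))² - 20) = 1/((-157 + 9)² - 20) = 1/((-148)² - 20) = 1/(21904 - 20) = 1/21884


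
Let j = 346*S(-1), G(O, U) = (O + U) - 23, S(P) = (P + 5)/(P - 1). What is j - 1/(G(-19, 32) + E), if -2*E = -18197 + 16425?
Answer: -606193/876 ≈ -692.00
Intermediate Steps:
S(P) = (5 + P)/(-1 + P)
G(O, U) = -23 + O + U
E = 886 (E = -(-18197 + 16425)/2 = -½*(-1772) = 886)
j = -692 (j = 346*((5 - 1)/(-1 - 1)) = 346*(4/(-2)) = 346*(-½*4) = 346*(-2) = -692)
j - 1/(G(-19, 32) + E) = -692 - 1/((-23 - 19 + 32) + 886) = -692 - 1/(-10 + 886) = -692 - 1/876 = -606193/876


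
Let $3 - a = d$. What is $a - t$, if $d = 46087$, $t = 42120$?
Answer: $-88204$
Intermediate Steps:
$a = -46084$ ($a = 3 - 46087 = -46084$)
$a - t = -46084 - 42120 = -88204$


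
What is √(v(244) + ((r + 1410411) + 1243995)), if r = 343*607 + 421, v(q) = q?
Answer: 2*√715818 ≈ 1692.1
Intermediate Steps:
r = 208622 (r = 208201 + 421 = 208622)
√(v(244) + ((r + 1410411) + 1243995)) = √(244 + ((208622 + 1410411) + 1243995)) = √(244 + (1619033 + 1243995)) = √(244 + 2863028) = √2863272 = 2*√715818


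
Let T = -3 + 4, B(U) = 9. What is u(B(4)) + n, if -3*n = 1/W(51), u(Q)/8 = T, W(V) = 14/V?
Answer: 95/14 ≈ 6.7857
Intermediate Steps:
T = 1
u(Q) = 8 (u(Q) = 8*1 = 8)
n = -17/14 (n = -1/(3*(14/51)) = -1/(3*(14*(1/51))) = -1/(3*14/51) = -1/3*51/14 = -17/14 ≈ -1.2143)
u(B(4)) + n = 8 - 17/14 = 95/14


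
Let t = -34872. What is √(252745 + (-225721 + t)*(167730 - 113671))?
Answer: I*√14087144242 ≈ 1.1869e+5*I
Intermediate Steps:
√(252745 + (-225721 + t)*(167730 - 113671)) = √(252745 + (-225721 - 34872)*(167730 - 113671)) = √(252745 - 260593*54059) = √(252745 - 14087396987) = √(-14087144242) = I*√14087144242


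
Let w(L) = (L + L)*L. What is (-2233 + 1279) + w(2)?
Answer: -946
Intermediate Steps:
w(L) = 2*L**2 (w(L) = (2*L)*L = 2*L**2)
(-2233 + 1279) + w(2) = (-2233 + 1279) + 2*2**2 = -954 + 2*4 = -954 + 8 = -946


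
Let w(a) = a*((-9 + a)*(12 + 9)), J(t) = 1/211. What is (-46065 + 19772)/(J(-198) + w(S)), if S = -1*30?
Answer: -5547823/5184271 ≈ -1.0701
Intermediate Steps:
S = -30
J(t) = 1/211
w(a) = a*(-189 + 21*a) (w(a) = a*((-9 + a)*21) = a*(-189 + 21*a))
(-46065 + 19772)/(J(-198) + w(S)) = (-46065 + 19772)/(1/211 + 21*(-30)*(-9 - 30)) = -26293/(1/211 + 21*(-30)*(-39)) = -26293/(1/211 + 24570) = -26293/5184271/211 = -26293*211/5184271 = -5547823/5184271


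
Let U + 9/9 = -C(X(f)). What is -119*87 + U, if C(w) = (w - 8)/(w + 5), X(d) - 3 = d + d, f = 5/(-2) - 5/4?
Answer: -10329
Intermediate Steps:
f = -15/4 (f = 5*(-1/2) - 5*1/4 = -5/2 - 5/4 = -15/4 ≈ -3.7500)
X(d) = 3 + 2*d (X(d) = 3 + (d + d) = 3 + 2*d)
C(w) = (-8 + w)/(5 + w)
U = 24 (U = -1 - (-8 + (3 + 2*(-15/4)))/(5 + (3 + 2*(-15/4))) = -1 - (-8 + (3 - 15/2))/(5 + (3 - 15/2)) = -1 - (-8 - 9/2)/(5 - 9/2) = -1 - (-25)/(1/2*2) = -1 - 2*(-25)/2 = -1 - 1*(-25) = -1 + 25 = 24)
-119*87 + U = -119*87 + 24 = -10353 + 24 = -10329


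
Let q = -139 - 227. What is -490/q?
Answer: 245/183 ≈ 1.3388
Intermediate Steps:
q = -366
-490/q = -490/(-366) = -490*(-1/366) = 245/183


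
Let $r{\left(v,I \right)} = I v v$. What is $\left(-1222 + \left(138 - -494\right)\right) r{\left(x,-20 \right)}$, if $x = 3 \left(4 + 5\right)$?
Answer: $8602200$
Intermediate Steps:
$x = 27$ ($x = 3 \cdot 9 = 27$)
$r{\left(v,I \right)} = I v^{2}$
$\left(-1222 + \left(138 - -494\right)\right) r{\left(x,-20 \right)} = \left(-1222 + \left(138 - -494\right)\right) \left(- 20 \cdot 27^{2}\right) = \left(-1222 + \left(138 + 494\right)\right) \left(\left(-20\right) 729\right) = \left(-1222 + 632\right) \left(-14580\right) = \left(-590\right) \left(-14580\right) = 8602200$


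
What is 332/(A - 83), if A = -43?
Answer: -166/63 ≈ -2.6349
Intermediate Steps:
332/(A - 83) = 332/(-43 - 83) = 332/(-126) = 332*(-1/126) = -166/63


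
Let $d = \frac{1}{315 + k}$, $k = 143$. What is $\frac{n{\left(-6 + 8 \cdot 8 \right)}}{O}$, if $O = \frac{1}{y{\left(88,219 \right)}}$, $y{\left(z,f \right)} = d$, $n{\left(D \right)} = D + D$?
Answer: $\frac{58}{229} \approx 0.25327$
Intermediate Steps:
$n{\left(D \right)} = 2 D$
$d = \frac{1}{458}$ ($d = \frac{1}{315 + 143} = \frac{1}{458} \approx 0.0021834$)
$y{\left(z,f \right)} = \frac{1}{458}$
$O = 458$ ($O = \frac{1}{\frac{1}{458}} = 458$)
$\frac{n{\left(-6 + 8 \cdot 8 \right)}}{O} = \frac{2 \left(-6 + 8 \cdot 8\right)}{458} = 2 \left(-6 + 64\right) \frac{1}{458} = 2 \cdot 58 \cdot \frac{1}{458} = 116 \cdot \frac{1}{458} = \frac{58}{229}$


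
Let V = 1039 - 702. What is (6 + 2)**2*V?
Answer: 21568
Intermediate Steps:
V = 337
(6 + 2)**2*V = (6 + 2)**2*337 = 8**2*337 = 64*337 = 21568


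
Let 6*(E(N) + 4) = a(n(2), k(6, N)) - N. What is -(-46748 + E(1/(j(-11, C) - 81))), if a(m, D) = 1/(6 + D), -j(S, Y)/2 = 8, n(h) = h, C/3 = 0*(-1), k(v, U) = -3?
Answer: 40814446/873 ≈ 46752.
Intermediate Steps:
C = 0 (C = 3*(0*(-1)) = 3*0 = 0)
j(S, Y) = -16 (j(S, Y) = -2*8 = -16)
E(N) = -71/18 - N/6 (E(N) = -4 + (1/(6 - 3) - N)/6 = -4 + (1/3 - N)/6 = -4 + (⅓ - N)/6 = -4 + (1/18 - N/6) = -71/18 - N/6)
-(-46748 + E(1/(j(-11, C) - 81))) = -(-46748 + (-71/18 - 1/(6*(-16 - 81)))) = -(-46748 + (-71/18 - ⅙/(-97))) = -(-46748 + (-71/18 - ⅙*(-1/97))) = -(-46748 + (-71/18 + 1/582)) = -(-46748 - 3442/873) = -1*(-40814446/873) = 40814446/873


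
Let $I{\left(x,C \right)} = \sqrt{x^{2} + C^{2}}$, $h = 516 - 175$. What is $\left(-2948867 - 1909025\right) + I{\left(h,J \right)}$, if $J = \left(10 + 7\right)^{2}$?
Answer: $-4857892 + \sqrt{199802} \approx -4.8574 \cdot 10^{6}$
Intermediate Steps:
$J = 289$ ($J = 17^{2} = 289$)
$h = 341$ ($h = 516 - 175 = 341$)
$I{\left(x,C \right)} = \sqrt{C^{2} + x^{2}}$
$\left(-2948867 - 1909025\right) + I{\left(h,J \right)} = \left(-2948867 - 1909025\right) + \sqrt{289^{2} + 341^{2}} = -4857892 + \sqrt{83521 + 116281} = -4857892 + \sqrt{199802}$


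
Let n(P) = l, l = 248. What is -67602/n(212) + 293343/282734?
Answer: -4760158701/17529508 ≈ -271.55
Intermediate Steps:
n(P) = 248
-67602/n(212) + 293343/282734 = -67602/248 + 293343/282734 = -67602*1/248 + 293343*(1/282734) = -33801/124 + 293343/282734 = -4760158701/17529508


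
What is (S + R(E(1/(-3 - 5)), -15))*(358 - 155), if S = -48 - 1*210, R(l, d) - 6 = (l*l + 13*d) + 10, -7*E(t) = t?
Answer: -39742499/448 ≈ -88711.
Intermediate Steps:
E(t) = -t/7
R(l, d) = 16 + l² + 13*d (R(l, d) = 6 + ((l*l + 13*d) + 10) = 6 + ((l² + 13*d) + 10) = 6 + (10 + l² + 13*d) = 16 + l² + 13*d)
S = -258 (S = -48 - 210 = -258)
(S + R(E(1/(-3 - 5)), -15))*(358 - 155) = (-258 + (16 + (-1/(7*(-3 - 5)))² + 13*(-15)))*(358 - 155) = (-258 + (16 + (-⅐/(-8))² - 195))*203 = (-258 + (16 + (-⅐*(-⅛))² - 195))*203 = (-258 + (16 + (1/56)² - 195))*203 = (-258 + (16 + 1/3136 - 195))*203 = (-258 - 561343/3136)*203 = -1370431/3136*203 = -39742499/448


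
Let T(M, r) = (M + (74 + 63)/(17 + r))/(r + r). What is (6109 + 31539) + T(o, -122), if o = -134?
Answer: 964555967/25620 ≈ 37649.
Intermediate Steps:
T(M, r) = (M + 137/(17 + r))/(2*r) (T(M, r) = (M + 137/(17 + r))/((2*r)) = (M + 137/(17 + r))*(1/(2*r)) = (M + 137/(17 + r))/(2*r))
(6109 + 31539) + T(o, -122) = (6109 + 31539) + (1/2)*(137 + 17*(-134) - 134*(-122))/(-122*(17 - 122)) = 37648 + (1/2)*(-1/122)*(137 - 2278 + 16348)/(-105) = 37648 + (1/2)*(-1/122)*(-1/105)*14207 = 37648 + 14207/25620 = 964555967/25620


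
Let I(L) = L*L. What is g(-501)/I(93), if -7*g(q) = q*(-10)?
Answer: -1670/20181 ≈ -0.082751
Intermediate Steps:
I(L) = L²
g(q) = 10*q/7 (g(q) = -q*(-10)/7 = -(-10)*q/7 = 10*q/7)
g(-501)/I(93) = ((10/7)*(-501))/(93²) = -5010/7/8649 = -5010/7*1/8649 = -1670/20181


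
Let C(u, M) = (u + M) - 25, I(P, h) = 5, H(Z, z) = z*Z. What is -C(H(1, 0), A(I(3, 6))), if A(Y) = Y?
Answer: 20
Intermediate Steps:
H(Z, z) = Z*z
C(u, M) = -25 + M + u (C(u, M) = (M + u) - 25 = -25 + M + u)
-C(H(1, 0), A(I(3, 6))) = -(-25 + 5 + 1*0) = -(-25 + 5 + 0) = -1*(-20) = 20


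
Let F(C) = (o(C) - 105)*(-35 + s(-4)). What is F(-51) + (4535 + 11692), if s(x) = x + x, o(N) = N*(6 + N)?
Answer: -77943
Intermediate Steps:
s(x) = 2*x
F(C) = 4515 - 43*C*(6 + C) (F(C) = (C*(6 + C) - 105)*(-35 + 2*(-4)) = (-105 + C*(6 + C))*(-35 - 8) = (-105 + C*(6 + C))*(-43) = 4515 - 43*C*(6 + C))
F(-51) + (4535 + 11692) = (4515 - 43*(-51)*(6 - 51)) + (4535 + 11692) = (4515 - 43*(-51)*(-45)) + 16227 = (4515 - 98685) + 16227 = -94170 + 16227 = -77943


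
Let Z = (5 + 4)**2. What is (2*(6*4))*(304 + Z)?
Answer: 18480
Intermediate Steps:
Z = 81 (Z = 9**2 = 81)
(2*(6*4))*(304 + Z) = (2*(6*4))*(304 + 81) = (2*24)*385 = 48*385 = 18480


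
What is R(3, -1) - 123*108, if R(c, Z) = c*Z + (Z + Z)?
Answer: -13289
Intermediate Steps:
R(c, Z) = 2*Z + Z*c (R(c, Z) = Z*c + 2*Z = 2*Z + Z*c)
R(3, -1) - 123*108 = -(2 + 3) - 123*108 = -1*5 - 13284 = -5 - 13284 = -13289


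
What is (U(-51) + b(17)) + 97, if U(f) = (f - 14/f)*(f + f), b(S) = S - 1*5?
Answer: 5283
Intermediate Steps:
b(S) = -5 + S (b(S) = S - 5 = -5 + S)
U(f) = 2*f*(f - 14/f) (U(f) = (f - 14/f)*(2*f) = 2*f*(f - 14/f))
(U(-51) + b(17)) + 97 = ((-28 + 2*(-51)²) + (-5 + 17)) + 97 = ((-28 + 2*2601) + 12) + 97 = ((-28 + 5202) + 12) + 97 = (5174 + 12) + 97 = 5186 + 97 = 5283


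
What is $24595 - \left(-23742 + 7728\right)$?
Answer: $40609$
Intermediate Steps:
$24595 - \left(-23742 + 7728\right) = 24595 - -16014 = 24595 + 16014 = 40609$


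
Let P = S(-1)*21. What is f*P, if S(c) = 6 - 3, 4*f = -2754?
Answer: -86751/2 ≈ -43376.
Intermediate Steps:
f = -1377/2 (f = (¼)*(-2754) = -1377/2 ≈ -688.50)
S(c) = 3
P = 63 (P = 3*21 = 63)
f*P = -1377/2*63 = -86751/2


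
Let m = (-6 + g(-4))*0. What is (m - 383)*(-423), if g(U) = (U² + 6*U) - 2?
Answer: 162009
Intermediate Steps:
g(U) = -2 + U² + 6*U
m = 0 (m = (-6 + (-2 + (-4)² + 6*(-4)))*0 = (-6 + (-2 + 16 - 24))*0 = (-6 - 10)*0 = -16*0 = 0)
(m - 383)*(-423) = (0 - 383)*(-423) = -383*(-423) = 162009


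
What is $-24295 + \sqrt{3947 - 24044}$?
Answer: $-24295 + 3 i \sqrt{2233} \approx -24295.0 + 141.76 i$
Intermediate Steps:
$-24295 + \sqrt{3947 - 24044} = -24295 + \sqrt{-20097} = -24295 + 3 i \sqrt{2233}$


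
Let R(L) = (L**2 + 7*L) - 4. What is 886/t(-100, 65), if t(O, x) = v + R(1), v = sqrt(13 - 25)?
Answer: 886/7 - 443*I*sqrt(3)/7 ≈ 126.57 - 109.61*I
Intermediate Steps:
R(L) = -4 + L**2 + 7*L
v = 2*I*sqrt(3) (v = sqrt(-12) = 2*I*sqrt(3) ≈ 3.4641*I)
t(O, x) = 4 + 2*I*sqrt(3) (t(O, x) = 2*I*sqrt(3) + (-4 + 1**2 + 7*1) = 2*I*sqrt(3) + (-4 + 1 + 7) = 2*I*sqrt(3) + 4 = 4 + 2*I*sqrt(3))
886/t(-100, 65) = 886/(4 + 2*I*sqrt(3))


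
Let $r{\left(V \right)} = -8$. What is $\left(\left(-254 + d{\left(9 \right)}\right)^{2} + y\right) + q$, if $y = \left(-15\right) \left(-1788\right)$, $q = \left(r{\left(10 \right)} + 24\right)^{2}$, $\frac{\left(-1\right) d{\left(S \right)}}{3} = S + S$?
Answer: $121940$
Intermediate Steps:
$d{\left(S \right)} = - 6 S$ ($d{\left(S \right)} = - 3 \left(S + S\right) = - 3 \cdot 2 S = - 6 S$)
$q = 256$ ($q = \left(-8 + 24\right)^{2} = 16^{2} = 256$)
$y = 26820$
$\left(\left(-254 + d{\left(9 \right)}\right)^{2} + y\right) + q = \left(\left(-254 - 54\right)^{2} + 26820\right) + 256 = \left(\left(-308\right)^{2} + 26820\right) + 256 = \left(94864 + 26820\right) + 256 = 121684 + 256 = 121940$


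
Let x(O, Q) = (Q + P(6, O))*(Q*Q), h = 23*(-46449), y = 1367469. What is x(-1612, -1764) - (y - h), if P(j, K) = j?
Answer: -5472797364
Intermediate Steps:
h = -1068327
x(O, Q) = Q²*(6 + Q) (x(O, Q) = (Q + 6)*(Q*Q) = (6 + Q)*Q² = Q²*(6 + Q))
x(-1612, -1764) - (y - h) = (-1764)²*(6 - 1764) - (1367469 - 1*(-1068327)) = 3111696*(-1758) - (1367469 + 1068327) = -5470361568 - 1*2435796 = -5470361568 - 2435796 = -5472797364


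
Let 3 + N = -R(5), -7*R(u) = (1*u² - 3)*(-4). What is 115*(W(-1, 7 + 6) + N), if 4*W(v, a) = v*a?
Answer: -60605/28 ≈ -2164.5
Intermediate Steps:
W(v, a) = a*v/4 (W(v, a) = (v*a)/4 = (a*v)/4 = a*v/4)
R(u) = -12/7 + 4*u²/7 (R(u) = -(1*u² - 3)*(-4)/7 = -(u² - 3)*(-4)/7 = -(-3 + u²)*(-4)/7 = -(12 - 4*u²)/7 = -12/7 + 4*u²/7)
N = -109/7 (N = -3 - (-12/7 + (4/7)*5²) = -3 - (-12/7 + (4/7)*25) = -3 - (-12/7 + 100/7) = -3 - 1*88/7 = -3 - 88/7 = -109/7 ≈ -15.571)
115*(W(-1, 7 + 6) + N) = 115*((¼)*(7 + 6)*(-1) - 109/7) = 115*((¼)*13*(-1) - 109/7) = 115*(-13/4 - 109/7) = 115*(-527/28) = -60605/28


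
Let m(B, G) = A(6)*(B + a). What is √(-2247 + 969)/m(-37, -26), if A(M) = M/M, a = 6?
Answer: -3*I*√142/31 ≈ -1.1532*I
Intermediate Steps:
A(M) = 1
m(B, G) = 6 + B (m(B, G) = 1*(B + 6) = 1*(6 + B) = 6 + B)
√(-2247 + 969)/m(-37, -26) = √(-2247 + 969)/(6 - 37) = √(-1278)/(-31) = (3*I*√142)*(-1/31) = -3*I*√142/31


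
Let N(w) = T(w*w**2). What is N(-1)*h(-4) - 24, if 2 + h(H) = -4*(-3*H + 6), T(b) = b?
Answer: 50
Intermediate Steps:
h(H) = -26 + 12*H (h(H) = -2 - 4*(-3*H + 6) = -2 - 4*(6 - 3*H) = -2 + (-24 + 12*H) = -26 + 12*H)
N(w) = w**3 (N(w) = w*w**2 = w**3)
N(-1)*h(-4) - 24 = (-1)**3*(-26 + 12*(-4)) - 24 = -(-26 - 48) - 24 = -1*(-74) - 24 = 74 - 24 = 50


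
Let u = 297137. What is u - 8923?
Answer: 288214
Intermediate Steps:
u - 8923 = 297137 - 8923 = 288214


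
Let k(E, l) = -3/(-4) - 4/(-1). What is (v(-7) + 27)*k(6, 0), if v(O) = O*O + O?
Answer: 1311/4 ≈ 327.75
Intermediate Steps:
k(E, l) = 19/4 (k(E, l) = -3*(-¼) - 4*(-1) = ¾ + 4 = 19/4)
v(O) = O + O² (v(O) = O² + O = O + O²)
(v(-7) + 27)*k(6, 0) = (-7*(1 - 7) + 27)*(19/4) = (-7*(-6) + 27)*(19/4) = (42 + 27)*(19/4) = 69*(19/4) = 1311/4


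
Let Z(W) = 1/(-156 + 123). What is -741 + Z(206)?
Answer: -24454/33 ≈ -741.03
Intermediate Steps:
Z(W) = -1/33 (Z(W) = 1/(-33) = -1/33)
-741 + Z(206) = -741 - 1/33 = -24454/33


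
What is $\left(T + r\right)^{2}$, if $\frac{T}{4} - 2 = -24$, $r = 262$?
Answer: $30276$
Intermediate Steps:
$T = -88$ ($T = 8 + 4 \left(-24\right) = 8 - 96 = -88$)
$\left(T + r\right)^{2} = \left(-88 + 262\right)^{2} = 174^{2} = 30276$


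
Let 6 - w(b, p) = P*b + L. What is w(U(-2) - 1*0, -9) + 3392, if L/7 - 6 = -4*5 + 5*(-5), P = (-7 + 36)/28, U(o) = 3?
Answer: 102701/28 ≈ 3667.9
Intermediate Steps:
P = 29/28 (P = 29*(1/28) = 29/28 ≈ 1.0357)
L = -273 (L = 42 + 7*(-4*5 + 5*(-5)) = 42 + 7*(-20 - 25) = 42 + 7*(-45) = 42 - 315 = -273)
w(b, p) = 279 - 29*b/28 (w(b, p) = 6 - (29*b/28 - 273) = 6 - (-273 + 29*b/28) = 6 + (273 - 29*b/28) = 279 - 29*b/28)
w(U(-2) - 1*0, -9) + 3392 = (279 - 29*(3 - 1*0)/28) + 3392 = (279 - 29*(3 + 0)/28) + 3392 = (279 - 29/28*3) + 3392 = (279 - 87/28) + 3392 = 7725/28 + 3392 = 102701/28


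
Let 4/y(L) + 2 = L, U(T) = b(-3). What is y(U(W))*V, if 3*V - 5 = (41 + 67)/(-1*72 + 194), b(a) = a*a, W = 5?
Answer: 1436/1281 ≈ 1.1210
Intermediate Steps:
b(a) = a²
U(T) = 9 (U(T) = (-3)² = 9)
y(L) = 4/(-2 + L)
V = 359/183 (V = 5/3 + ((41 + 67)/(-1*72 + 194))/3 = 5/3 + (108/(-72 + 194))/3 = 5/3 + (108/122)/3 = 5/3 + (108*(1/122))/3 = 5/3 + (⅓)*(54/61) = 5/3 + 18/61 = 359/183 ≈ 1.9617)
y(U(W))*V = (4/(-2 + 9))*(359/183) = (4/7)*(359/183) = 1436/1281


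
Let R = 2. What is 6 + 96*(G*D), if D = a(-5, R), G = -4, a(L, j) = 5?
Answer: -1914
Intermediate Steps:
D = 5
6 + 96*(G*D) = 6 + 96*(-4*5) = 6 + 96*(-20) = 6 - 1920 = -1914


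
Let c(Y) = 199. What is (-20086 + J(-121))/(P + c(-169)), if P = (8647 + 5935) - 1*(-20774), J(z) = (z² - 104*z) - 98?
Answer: 7041/35555 ≈ 0.19803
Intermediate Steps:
J(z) = -98 + z² - 104*z
P = 35356 (P = 14582 + 20774 = 35356)
(-20086 + J(-121))/(P + c(-169)) = (-20086 + (-98 + (-121)² - 104*(-121)))/(35356 + 199) = (-20086 + (-98 + 14641 + 12584))/35555 = (-20086 + 27127)*(1/35555) = 7041*(1/35555) = 7041/35555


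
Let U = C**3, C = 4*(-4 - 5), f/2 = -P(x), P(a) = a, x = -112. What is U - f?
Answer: -46880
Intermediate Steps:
f = 224 (f = 2*(-1*(-112)) = 2*112 = 224)
C = -36 (C = 4*(-9) = -36)
U = -46656 (U = (-36)**3 = -46656)
U - f = -46656 - 1*224 = -46656 - 224 = -46880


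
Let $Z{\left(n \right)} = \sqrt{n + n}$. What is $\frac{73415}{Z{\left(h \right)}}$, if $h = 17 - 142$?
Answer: $- \frac{14683 i \sqrt{10}}{10} \approx - 4643.2 i$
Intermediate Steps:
$h = -125$ ($h = 17 - 142 = -125$)
$Z{\left(n \right)} = \sqrt{2} \sqrt{n}$ ($Z{\left(n \right)} = \sqrt{2 n} = \sqrt{2} \sqrt{n}$)
$\frac{73415}{Z{\left(h \right)}} = \frac{73415}{\sqrt{2} \sqrt{-125}} = \frac{73415}{\sqrt{2} \cdot 5 i \sqrt{5}} = \frac{73415}{5 i \sqrt{10}} = 73415 \left(- \frac{i \sqrt{10}}{50}\right) = - \frac{14683 i \sqrt{10}}{10}$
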